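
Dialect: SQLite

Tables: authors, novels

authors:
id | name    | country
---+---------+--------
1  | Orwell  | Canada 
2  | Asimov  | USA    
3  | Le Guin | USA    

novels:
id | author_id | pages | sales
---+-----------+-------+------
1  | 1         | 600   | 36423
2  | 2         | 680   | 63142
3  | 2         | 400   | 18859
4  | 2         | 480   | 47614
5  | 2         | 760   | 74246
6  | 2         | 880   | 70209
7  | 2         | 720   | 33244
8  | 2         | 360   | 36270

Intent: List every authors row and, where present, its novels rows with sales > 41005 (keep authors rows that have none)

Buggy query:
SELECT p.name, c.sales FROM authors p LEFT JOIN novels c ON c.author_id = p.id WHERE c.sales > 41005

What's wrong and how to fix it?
Bug: A WHERE condition on the right-hand table after LEFT JOIN drops unmatched parents

Fix: Move the right-table condition into the ON clause so unmatched parents are kept

Corrected query:
SELECT p.name, c.sales FROM authors p LEFT JOIN novels c ON c.author_id = p.id AND c.sales > 41005

Result:
name    | sales
--------+------
Orwell  | NULL 
Asimov  | 47614
Asimov  | 63142
Asimov  | 70209
Asimov  | 74246
Le Guin | NULL 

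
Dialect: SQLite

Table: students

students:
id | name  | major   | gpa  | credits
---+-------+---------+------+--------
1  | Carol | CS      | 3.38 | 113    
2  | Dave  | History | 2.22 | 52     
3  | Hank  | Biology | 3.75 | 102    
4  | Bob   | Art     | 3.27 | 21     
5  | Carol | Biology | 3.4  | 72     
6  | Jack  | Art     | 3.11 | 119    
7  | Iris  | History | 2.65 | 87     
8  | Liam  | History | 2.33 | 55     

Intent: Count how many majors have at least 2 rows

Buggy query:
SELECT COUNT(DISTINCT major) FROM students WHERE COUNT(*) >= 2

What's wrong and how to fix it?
Bug: COUNT(*) cannot appear in WHERE; the per-group count doesn't exist yet

Fix: Group first with HAVING COUNT(*) >= 2, then COUNT the resulting groups

Corrected query:
SELECT COUNT(*) FROM (SELECT major FROM students GROUP BY major HAVING COUNT(*) >= 2)

Result:
COUNT(*)
--------
3       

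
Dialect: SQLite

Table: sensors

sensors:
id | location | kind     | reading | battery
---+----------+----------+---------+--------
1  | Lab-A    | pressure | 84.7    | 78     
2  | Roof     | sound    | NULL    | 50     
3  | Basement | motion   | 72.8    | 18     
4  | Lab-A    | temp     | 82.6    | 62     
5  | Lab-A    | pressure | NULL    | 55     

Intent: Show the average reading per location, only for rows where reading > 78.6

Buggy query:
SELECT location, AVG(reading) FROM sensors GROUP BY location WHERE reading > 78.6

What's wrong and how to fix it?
Bug: WHERE cannot follow GROUP BY

Fix: Place WHERE between FROM and GROUP BY

Corrected query:
SELECT location, AVG(reading) FROM sensors WHERE reading > 78.6 GROUP BY location

Result:
location | AVG(reading)
---------+-------------
Lab-A    | 83.65       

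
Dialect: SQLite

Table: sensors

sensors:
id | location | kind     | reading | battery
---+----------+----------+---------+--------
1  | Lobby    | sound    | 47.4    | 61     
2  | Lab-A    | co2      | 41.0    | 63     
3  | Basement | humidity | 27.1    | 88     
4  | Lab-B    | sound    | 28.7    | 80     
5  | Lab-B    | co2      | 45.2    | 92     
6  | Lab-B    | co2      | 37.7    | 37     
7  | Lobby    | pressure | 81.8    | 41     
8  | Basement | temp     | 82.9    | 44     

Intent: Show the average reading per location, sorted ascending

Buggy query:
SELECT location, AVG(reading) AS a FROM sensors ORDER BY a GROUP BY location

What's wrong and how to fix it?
Bug: GROUP BY must precede ORDER BY

Fix: Reorder: SELECT … FROM … GROUP BY … ORDER BY …

Corrected query:
SELECT location, AVG(reading) AS a FROM sensors GROUP BY location ORDER BY a

Result:
location | a   
---------+-----
Lab-B    | 37.2
Lab-A    | 41  
Basement | 55  
Lobby    | 64.6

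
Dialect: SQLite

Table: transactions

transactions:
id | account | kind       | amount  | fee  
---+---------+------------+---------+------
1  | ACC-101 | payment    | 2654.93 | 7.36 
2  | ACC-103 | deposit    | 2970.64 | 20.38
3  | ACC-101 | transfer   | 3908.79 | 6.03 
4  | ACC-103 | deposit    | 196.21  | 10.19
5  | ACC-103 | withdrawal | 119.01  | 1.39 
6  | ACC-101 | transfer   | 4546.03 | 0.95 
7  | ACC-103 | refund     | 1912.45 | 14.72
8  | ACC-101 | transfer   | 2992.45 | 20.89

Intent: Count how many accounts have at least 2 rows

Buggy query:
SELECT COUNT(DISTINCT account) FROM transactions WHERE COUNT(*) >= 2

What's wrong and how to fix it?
Bug: COUNT(*) cannot appear in WHERE; the per-group count doesn't exist yet

Fix: Group first with HAVING COUNT(*) >= 2, then COUNT the resulting groups

Corrected query:
SELECT COUNT(*) FROM (SELECT account FROM transactions GROUP BY account HAVING COUNT(*) >= 2)

Result:
COUNT(*)
--------
2       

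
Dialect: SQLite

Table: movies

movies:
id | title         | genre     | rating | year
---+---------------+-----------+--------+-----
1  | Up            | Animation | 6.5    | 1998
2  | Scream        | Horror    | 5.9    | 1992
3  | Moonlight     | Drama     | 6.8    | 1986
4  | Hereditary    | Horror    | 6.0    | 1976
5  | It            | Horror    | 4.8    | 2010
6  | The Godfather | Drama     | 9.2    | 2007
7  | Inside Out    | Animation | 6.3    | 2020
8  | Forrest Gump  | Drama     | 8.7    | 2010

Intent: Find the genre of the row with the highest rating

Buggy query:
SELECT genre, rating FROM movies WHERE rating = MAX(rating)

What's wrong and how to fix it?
Bug: WHERE is evaluated per row; an aggregate over the whole table isn't defined there

Fix: Wrap MAX in a scalar subquery so WHERE compares against a single value

Corrected query:
SELECT genre, rating FROM movies WHERE rating = (SELECT MAX(rating) FROM movies)

Result:
genre | rating
------+-------
Drama | 9.2   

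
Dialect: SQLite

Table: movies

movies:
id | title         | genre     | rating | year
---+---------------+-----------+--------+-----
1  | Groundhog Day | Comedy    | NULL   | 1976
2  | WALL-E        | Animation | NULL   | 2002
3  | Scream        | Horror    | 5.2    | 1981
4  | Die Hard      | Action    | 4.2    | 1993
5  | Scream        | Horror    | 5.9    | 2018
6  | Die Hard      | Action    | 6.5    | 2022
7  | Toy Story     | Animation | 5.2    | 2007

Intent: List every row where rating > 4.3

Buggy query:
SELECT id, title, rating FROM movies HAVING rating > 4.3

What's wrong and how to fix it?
Bug: This is a non-aggregate query (no GROUP BY, no aggregates), so in SQLite the HAVING clause is invalid here; a row-level condition belongs in WHERE

Fix: Use WHERE for row-level filtering

Corrected query:
SELECT id, title, rating FROM movies WHERE rating > 4.3

Result:
id | title     | rating
---+-----------+-------
3  | Scream    | 5.2   
5  | Scream    | 5.9   
6  | Die Hard  | 6.5   
7  | Toy Story | 5.2   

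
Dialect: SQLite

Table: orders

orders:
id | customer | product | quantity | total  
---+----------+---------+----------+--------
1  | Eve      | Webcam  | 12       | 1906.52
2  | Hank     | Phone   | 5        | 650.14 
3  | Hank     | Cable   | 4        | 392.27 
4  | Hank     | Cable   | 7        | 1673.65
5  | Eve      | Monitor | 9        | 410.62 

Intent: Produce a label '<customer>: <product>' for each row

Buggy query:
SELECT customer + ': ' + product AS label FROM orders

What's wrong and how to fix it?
Bug: '+' is numeric addition; on text columns SQLite converts them to 0 instead of concatenating

Fix: Use the || operator for string concatenation

Corrected query:
SELECT customer || ': ' || product AS label FROM orders

Result:
label       
------------
Eve: Webcam 
Hank: Phone 
Hank: Cable 
Hank: Cable 
Eve: Monitor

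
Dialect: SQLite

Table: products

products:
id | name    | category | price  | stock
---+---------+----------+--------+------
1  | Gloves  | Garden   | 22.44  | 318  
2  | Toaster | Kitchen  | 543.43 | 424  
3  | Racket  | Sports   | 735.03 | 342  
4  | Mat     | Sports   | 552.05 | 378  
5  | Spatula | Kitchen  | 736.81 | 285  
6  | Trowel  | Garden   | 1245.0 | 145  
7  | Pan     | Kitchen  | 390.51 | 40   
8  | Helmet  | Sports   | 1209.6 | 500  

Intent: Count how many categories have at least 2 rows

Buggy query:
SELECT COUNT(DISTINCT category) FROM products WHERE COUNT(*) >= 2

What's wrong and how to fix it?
Bug: COUNT(*) cannot appear in WHERE; the per-group count doesn't exist yet

Fix: Group first with HAVING COUNT(*) >= 2, then COUNT the resulting groups

Corrected query:
SELECT COUNT(*) FROM (SELECT category FROM products GROUP BY category HAVING COUNT(*) >= 2)

Result:
COUNT(*)
--------
3       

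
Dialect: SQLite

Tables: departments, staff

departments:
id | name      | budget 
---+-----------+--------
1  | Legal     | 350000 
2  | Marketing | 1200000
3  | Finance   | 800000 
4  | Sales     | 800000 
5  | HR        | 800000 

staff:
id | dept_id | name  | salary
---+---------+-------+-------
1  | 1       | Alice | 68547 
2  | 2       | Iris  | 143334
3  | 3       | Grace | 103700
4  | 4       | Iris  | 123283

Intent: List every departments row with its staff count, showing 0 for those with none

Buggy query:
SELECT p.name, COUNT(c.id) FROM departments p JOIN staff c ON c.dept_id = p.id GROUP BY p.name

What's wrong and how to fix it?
Bug: INNER JOIN drops departments rows that have no matching staff rows

Fix: Use LEFT JOIN so parents without children still appear (COUNT(c.id) gives 0)

Corrected query:
SELECT p.name, COUNT(c.id) FROM departments p LEFT JOIN staff c ON c.dept_id = p.id GROUP BY p.name

Result:
name      | COUNT(c.id)
----------+------------
Finance   | 1          
HR        | 0          
Legal     | 1          
Marketing | 1          
Sales     | 1          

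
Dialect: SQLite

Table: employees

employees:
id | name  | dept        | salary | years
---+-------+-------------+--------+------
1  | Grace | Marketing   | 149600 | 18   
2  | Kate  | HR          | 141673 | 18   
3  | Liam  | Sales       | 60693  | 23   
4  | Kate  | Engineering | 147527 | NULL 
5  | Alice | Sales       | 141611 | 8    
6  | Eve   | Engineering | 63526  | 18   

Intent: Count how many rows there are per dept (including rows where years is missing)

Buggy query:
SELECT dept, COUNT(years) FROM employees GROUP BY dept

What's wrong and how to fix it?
Bug: COUNT(years) skips NULLs, so groups with missing years are undercounted

Fix: Use COUNT(*) to count all rows regardless of NULL

Corrected query:
SELECT dept, COUNT(*) FROM employees GROUP BY dept

Result:
dept        | COUNT(*)
------------+---------
Engineering | 2       
HR          | 1       
Marketing   | 1       
Sales       | 2       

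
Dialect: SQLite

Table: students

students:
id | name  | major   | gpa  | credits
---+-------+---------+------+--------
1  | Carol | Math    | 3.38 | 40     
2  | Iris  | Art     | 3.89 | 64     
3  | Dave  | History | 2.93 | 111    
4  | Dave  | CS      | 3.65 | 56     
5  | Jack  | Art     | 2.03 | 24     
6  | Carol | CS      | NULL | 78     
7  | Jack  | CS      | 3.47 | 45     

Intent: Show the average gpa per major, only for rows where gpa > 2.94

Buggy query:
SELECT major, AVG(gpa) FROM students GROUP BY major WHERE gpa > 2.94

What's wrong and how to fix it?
Bug: WHERE cannot follow GROUP BY

Fix: Place WHERE between FROM and GROUP BY

Corrected query:
SELECT major, AVG(gpa) FROM students WHERE gpa > 2.94 GROUP BY major

Result:
major | AVG(gpa)
------+---------
Art   | 3.89    
CS    | 3.56    
Math  | 3.38    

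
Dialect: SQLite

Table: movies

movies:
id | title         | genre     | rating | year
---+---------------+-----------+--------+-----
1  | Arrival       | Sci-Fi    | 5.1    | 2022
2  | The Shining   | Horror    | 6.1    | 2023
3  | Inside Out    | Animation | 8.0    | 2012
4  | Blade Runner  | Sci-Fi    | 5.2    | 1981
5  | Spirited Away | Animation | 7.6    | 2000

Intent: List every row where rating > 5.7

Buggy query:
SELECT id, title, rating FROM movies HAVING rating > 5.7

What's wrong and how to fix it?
Bug: This is a non-aggregate query (no GROUP BY, no aggregates), so in SQLite the HAVING clause is invalid here; a row-level condition belongs in WHERE

Fix: Use WHERE for row-level filtering

Corrected query:
SELECT id, title, rating FROM movies WHERE rating > 5.7

Result:
id | title         | rating
---+---------------+-------
2  | The Shining   | 6.1   
3  | Inside Out    | 8     
5  | Spirited Away | 7.6   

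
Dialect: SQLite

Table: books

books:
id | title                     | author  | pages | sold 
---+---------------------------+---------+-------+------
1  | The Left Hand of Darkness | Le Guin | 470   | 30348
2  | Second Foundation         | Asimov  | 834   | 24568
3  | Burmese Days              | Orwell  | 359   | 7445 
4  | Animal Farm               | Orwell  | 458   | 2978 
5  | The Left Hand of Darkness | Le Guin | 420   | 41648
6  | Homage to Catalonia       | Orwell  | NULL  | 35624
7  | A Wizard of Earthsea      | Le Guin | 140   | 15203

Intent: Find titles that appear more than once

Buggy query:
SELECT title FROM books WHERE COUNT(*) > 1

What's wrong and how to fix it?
Bug: COUNT(*) is an aggregate and cannot be used in WHERE

Fix: GROUP BY title, then filter groups with HAVING COUNT(*) > 1

Corrected query:
SELECT title FROM books GROUP BY title HAVING COUNT(*) > 1

Result:
title                    
-------------------------
The Left Hand of Darkness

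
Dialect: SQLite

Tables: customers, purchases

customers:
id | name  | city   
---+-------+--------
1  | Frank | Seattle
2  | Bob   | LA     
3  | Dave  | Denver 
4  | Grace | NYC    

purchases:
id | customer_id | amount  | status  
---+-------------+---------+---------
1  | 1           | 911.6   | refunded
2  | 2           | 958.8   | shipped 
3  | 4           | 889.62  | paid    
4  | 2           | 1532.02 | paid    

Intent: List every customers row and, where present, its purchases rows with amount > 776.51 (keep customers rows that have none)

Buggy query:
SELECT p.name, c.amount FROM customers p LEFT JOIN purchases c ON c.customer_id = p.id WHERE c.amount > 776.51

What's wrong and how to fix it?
Bug: Filtering c.amount in WHERE discards the NULL rows produced by LEFT JOIN, turning it into an inner join

Fix: Move the right-table condition into the ON clause so unmatched parents are kept

Corrected query:
SELECT p.name, c.amount FROM customers p LEFT JOIN purchases c ON c.customer_id = p.id AND c.amount > 776.51

Result:
name  | amount 
------+--------
Frank | 911.6  
Bob   | 958.8  
Bob   | 1532.02
Dave  | NULL   
Grace | 889.62 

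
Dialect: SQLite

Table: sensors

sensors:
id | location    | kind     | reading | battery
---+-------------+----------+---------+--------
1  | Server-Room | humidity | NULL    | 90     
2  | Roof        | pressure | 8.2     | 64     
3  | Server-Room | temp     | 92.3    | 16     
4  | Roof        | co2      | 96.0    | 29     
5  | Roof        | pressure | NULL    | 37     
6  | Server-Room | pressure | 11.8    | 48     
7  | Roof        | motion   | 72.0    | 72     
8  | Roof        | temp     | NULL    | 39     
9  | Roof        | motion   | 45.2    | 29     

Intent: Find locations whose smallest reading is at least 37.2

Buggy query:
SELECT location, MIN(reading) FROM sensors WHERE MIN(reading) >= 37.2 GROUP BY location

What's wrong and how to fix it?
Bug: Aggregates like MIN are computed per group after WHERE runs

Fix: Replace WHERE with HAVING after the GROUP BY

Corrected query:
SELECT location, MIN(reading) FROM sensors GROUP BY location HAVING MIN(reading) >= 37.2

Result:
(no rows)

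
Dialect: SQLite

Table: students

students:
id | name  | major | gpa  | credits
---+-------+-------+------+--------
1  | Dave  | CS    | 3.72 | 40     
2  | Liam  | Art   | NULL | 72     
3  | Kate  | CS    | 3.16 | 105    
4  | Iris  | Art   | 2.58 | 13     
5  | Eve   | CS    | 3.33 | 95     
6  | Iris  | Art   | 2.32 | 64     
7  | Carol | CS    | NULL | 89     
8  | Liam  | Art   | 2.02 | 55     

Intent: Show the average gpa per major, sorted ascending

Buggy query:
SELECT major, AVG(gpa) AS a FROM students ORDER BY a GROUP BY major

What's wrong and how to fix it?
Bug: ORDER BY appears before GROUP BY; SQL clause order requires GROUP BY first

Fix: Reorder: SELECT … FROM … GROUP BY … ORDER BY …

Corrected query:
SELECT major, AVG(gpa) AS a FROM students GROUP BY major ORDER BY a

Result:
major | a       
------+---------
Art   | 2.306667
CS    | 3.403333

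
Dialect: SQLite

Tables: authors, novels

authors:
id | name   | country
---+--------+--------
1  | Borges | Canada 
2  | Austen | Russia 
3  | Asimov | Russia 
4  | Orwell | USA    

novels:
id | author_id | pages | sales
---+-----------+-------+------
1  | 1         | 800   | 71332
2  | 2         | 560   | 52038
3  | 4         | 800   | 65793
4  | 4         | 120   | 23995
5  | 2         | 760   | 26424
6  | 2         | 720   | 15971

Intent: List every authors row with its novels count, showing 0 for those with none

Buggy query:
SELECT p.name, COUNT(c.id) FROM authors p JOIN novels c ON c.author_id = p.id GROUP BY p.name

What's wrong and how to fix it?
Bug: An inner join excludes parents with zero children

Fix: Use LEFT JOIN so parents without children still appear (COUNT(c.id) gives 0)

Corrected query:
SELECT p.name, COUNT(c.id) FROM authors p LEFT JOIN novels c ON c.author_id = p.id GROUP BY p.name

Result:
name   | COUNT(c.id)
-------+------------
Asimov | 0          
Austen | 3          
Borges | 1          
Orwell | 2          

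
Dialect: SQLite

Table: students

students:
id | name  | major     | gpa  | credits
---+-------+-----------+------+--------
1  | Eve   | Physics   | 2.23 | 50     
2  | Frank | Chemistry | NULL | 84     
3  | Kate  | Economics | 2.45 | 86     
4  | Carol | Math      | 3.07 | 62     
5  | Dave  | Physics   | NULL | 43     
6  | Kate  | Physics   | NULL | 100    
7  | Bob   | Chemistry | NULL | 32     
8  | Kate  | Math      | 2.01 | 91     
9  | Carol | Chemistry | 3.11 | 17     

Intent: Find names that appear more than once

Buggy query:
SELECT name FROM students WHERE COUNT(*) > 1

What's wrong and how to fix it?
Bug: COUNT(*) is an aggregate and cannot be used in WHERE

Fix: GROUP BY name, then filter groups with HAVING COUNT(*) > 1

Corrected query:
SELECT name FROM students GROUP BY name HAVING COUNT(*) > 1

Result:
name 
-----
Carol
Kate 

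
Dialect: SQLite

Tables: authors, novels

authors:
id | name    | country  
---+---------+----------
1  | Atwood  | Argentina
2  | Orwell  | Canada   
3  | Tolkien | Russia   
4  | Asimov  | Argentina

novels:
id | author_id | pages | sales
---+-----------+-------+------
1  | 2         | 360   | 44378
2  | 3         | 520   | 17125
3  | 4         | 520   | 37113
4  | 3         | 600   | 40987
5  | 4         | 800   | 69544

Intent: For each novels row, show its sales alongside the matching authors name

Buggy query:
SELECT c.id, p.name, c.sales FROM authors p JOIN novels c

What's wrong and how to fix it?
Bug: JOIN with no ON clause produces a cartesian product; every novels row pairs with every authors row

Fix: Specify the join condition linking the foreign key to the parent id

Corrected query:
SELECT c.id, p.name, c.sales FROM authors p JOIN novels c ON c.author_id = p.id

Result:
id | name    | sales
---+---------+------
1  | Orwell  | 44378
2  | Tolkien | 17125
3  | Asimov  | 37113
4  | Tolkien | 40987
5  | Asimov  | 69544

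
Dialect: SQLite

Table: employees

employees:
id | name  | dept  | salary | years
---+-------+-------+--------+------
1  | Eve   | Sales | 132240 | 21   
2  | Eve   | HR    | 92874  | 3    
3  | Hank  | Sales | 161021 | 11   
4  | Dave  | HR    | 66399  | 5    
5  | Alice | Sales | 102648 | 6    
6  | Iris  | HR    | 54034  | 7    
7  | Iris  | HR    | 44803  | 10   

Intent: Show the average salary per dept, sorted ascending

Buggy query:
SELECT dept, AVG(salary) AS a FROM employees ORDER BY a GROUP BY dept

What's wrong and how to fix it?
Bug: ORDER BY appears before GROUP BY; SQL clause order requires GROUP BY first

Fix: Reorder: SELECT … FROM … GROUP BY … ORDER BY …

Corrected query:
SELECT dept, AVG(salary) AS a FROM employees GROUP BY dept ORDER BY a

Result:
dept  | a            
------+--------------
HR    | 64527.5      
Sales | 131969.666667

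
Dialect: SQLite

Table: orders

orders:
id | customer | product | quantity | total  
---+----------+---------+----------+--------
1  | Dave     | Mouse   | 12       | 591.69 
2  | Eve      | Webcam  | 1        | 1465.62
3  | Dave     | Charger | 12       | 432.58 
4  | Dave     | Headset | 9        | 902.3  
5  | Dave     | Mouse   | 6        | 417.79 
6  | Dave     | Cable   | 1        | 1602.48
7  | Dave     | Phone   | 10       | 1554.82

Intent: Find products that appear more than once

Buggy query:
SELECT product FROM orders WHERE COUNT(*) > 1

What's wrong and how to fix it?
Bug: COUNT(*) is an aggregate and cannot be used in WHERE

Fix: GROUP BY product, then filter groups with HAVING COUNT(*) > 1

Corrected query:
SELECT product FROM orders GROUP BY product HAVING COUNT(*) > 1

Result:
product
-------
Mouse  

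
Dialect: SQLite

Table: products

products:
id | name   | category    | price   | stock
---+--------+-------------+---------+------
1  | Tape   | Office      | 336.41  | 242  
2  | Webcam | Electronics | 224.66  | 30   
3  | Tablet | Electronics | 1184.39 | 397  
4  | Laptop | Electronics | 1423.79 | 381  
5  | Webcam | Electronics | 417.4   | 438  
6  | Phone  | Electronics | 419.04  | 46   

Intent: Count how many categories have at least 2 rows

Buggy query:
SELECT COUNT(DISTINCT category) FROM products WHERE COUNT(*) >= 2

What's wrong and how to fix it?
Bug: COUNT(*) cannot appear in WHERE; the per-group count doesn't exist yet

Fix: Group first with HAVING COUNT(*) >= 2, then COUNT the resulting groups

Corrected query:
SELECT COUNT(*) FROM (SELECT category FROM products GROUP BY category HAVING COUNT(*) >= 2)

Result:
COUNT(*)
--------
1       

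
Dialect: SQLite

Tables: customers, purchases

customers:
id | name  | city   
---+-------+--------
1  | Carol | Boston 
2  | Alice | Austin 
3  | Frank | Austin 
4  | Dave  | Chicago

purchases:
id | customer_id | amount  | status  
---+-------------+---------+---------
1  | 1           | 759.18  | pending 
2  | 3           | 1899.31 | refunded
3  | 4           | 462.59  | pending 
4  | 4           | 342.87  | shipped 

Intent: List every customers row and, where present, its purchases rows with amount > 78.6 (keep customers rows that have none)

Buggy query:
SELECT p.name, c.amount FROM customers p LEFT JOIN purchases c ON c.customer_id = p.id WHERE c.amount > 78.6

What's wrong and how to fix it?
Bug: Filtering c.amount in WHERE discards the NULL rows produced by LEFT JOIN, turning it into an inner join

Fix: Put 'c.amount > 78.6' in the JOIN's ON clause instead of WHERE

Corrected query:
SELECT p.name, c.amount FROM customers p LEFT JOIN purchases c ON c.customer_id = p.id AND c.amount > 78.6

Result:
name  | amount 
------+--------
Carol | 759.18 
Alice | NULL   
Frank | 1899.31
Dave  | 342.87 
Dave  | 462.59 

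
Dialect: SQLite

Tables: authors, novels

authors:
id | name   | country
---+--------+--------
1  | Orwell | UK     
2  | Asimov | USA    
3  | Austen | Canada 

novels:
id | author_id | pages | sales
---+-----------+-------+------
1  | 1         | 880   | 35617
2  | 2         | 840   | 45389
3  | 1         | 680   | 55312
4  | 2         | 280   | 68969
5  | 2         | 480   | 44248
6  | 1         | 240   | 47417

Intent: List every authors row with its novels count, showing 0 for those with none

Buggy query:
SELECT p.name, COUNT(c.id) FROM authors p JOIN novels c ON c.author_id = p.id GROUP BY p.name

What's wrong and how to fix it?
Bug: An inner join excludes parents with zero children

Fix: Use LEFT JOIN so parents without children still appear (COUNT(c.id) gives 0)

Corrected query:
SELECT p.name, COUNT(c.id) FROM authors p LEFT JOIN novels c ON c.author_id = p.id GROUP BY p.name

Result:
name   | COUNT(c.id)
-------+------------
Asimov | 3          
Austen | 0          
Orwell | 3          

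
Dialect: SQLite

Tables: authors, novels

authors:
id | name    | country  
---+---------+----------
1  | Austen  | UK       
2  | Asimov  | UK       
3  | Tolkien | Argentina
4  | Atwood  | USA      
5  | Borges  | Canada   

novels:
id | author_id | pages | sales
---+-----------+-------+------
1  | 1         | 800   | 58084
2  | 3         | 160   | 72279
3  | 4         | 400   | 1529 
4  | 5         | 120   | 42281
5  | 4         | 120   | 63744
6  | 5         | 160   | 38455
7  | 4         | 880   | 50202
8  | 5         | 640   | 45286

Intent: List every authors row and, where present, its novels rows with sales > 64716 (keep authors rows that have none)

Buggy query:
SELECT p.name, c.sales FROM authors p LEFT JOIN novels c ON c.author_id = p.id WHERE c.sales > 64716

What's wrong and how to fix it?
Bug: Filtering c.sales in WHERE discards the NULL rows produced by LEFT JOIN, turning it into an inner join

Fix: Put 'c.sales > 64716' in the JOIN's ON clause instead of WHERE

Corrected query:
SELECT p.name, c.sales FROM authors p LEFT JOIN novels c ON c.author_id = p.id AND c.sales > 64716

Result:
name    | sales
--------+------
Austen  | NULL 
Asimov  | NULL 
Tolkien | 72279
Atwood  | NULL 
Borges  | NULL 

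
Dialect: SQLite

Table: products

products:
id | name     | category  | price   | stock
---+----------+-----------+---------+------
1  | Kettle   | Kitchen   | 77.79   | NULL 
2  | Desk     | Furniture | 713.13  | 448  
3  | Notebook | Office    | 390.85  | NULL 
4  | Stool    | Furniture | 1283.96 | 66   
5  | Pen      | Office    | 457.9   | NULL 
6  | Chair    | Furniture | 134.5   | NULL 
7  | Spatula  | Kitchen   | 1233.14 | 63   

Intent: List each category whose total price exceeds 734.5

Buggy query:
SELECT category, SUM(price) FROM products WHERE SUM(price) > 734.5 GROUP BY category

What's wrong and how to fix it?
Bug: WHERE runs before GROUP BY, so aggregates aren't available there

Fix: Move the aggregate condition to a HAVING clause

Corrected query:
SELECT category, SUM(price) FROM products GROUP BY category HAVING SUM(price) > 734.5

Result:
category  | SUM(price)
----------+-----------
Furniture | 2131.59   
Kitchen   | 1310.93   
Office    | 848.75    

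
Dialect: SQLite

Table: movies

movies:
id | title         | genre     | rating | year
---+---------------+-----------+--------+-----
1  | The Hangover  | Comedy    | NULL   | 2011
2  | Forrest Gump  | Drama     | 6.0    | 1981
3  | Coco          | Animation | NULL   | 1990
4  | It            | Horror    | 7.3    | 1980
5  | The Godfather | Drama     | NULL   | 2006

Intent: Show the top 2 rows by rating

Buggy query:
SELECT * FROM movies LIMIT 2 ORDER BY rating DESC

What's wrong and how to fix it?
Bug: LIMIT must come after ORDER BY

Fix: Sort with ORDER BY, then apply LIMIT

Corrected query:
SELECT * FROM movies ORDER BY rating DESC LIMIT 2

Result:
id | title        | genre  | rating | year
---+--------------+--------+--------+-----
4  | It           | Horror | 7.3    | 1980
2  | Forrest Gump | Drama  | 6      | 1981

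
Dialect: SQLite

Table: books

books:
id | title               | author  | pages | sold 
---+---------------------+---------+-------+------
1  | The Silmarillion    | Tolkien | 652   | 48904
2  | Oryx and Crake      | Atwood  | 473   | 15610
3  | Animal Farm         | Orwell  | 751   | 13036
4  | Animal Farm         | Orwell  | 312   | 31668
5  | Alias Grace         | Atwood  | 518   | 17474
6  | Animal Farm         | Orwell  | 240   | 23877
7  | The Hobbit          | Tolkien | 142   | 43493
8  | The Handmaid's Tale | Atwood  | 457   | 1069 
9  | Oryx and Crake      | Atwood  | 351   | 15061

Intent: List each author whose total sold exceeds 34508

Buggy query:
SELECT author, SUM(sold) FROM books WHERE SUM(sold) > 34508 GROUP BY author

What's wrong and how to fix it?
Bug: Aggregate functions cannot appear in a WHERE clause

Fix: Move the aggregate condition to a HAVING clause

Corrected query:
SELECT author, SUM(sold) FROM books GROUP BY author HAVING SUM(sold) > 34508

Result:
author  | SUM(sold)
--------+----------
Atwood  | 49214    
Orwell  | 68581    
Tolkien | 92397    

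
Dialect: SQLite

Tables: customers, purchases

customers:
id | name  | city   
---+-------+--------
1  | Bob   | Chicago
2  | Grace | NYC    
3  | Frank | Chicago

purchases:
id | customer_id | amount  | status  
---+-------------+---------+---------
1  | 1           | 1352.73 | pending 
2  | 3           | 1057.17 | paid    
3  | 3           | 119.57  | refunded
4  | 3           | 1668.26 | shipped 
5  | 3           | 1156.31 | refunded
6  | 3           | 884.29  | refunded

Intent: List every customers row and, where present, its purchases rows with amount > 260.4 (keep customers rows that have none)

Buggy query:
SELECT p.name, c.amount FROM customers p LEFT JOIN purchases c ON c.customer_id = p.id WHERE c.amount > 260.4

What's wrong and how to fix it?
Bug: A WHERE condition on the right-hand table after LEFT JOIN drops unmatched parents

Fix: Move the right-table condition into the ON clause so unmatched parents are kept

Corrected query:
SELECT p.name, c.amount FROM customers p LEFT JOIN purchases c ON c.customer_id = p.id AND c.amount > 260.4

Result:
name  | amount 
------+--------
Bob   | 1352.73
Grace | NULL   
Frank | 884.29 
Frank | 1057.17
Frank | 1156.31
Frank | 1668.26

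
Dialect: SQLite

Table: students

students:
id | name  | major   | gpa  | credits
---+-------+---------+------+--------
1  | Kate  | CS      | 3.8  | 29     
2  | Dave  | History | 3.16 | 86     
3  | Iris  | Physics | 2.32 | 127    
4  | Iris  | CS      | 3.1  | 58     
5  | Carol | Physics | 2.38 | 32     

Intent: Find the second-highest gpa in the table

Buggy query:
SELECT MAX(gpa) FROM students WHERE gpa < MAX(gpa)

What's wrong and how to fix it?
Bug: MAX(gpa) on the right of the comparison is an aggregate-in-WHERE error

Fix: Compute the overall MAX in a subquery, then take MAX of rows below it

Corrected query:
SELECT MAX(gpa) FROM students WHERE gpa < (SELECT MAX(gpa) FROM students)

Result:
MAX(gpa)
--------
3.16    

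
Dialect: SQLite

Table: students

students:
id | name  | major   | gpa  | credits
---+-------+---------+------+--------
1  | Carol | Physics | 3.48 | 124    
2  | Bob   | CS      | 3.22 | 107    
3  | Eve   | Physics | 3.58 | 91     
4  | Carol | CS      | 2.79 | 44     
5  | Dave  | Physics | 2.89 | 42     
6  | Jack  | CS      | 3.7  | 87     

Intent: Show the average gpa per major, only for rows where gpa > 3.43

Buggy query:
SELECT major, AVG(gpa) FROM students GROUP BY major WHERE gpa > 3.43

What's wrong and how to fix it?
Bug: WHERE cannot follow GROUP BY

Fix: Move the WHERE clause before GROUP BY

Corrected query:
SELECT major, AVG(gpa) FROM students WHERE gpa > 3.43 GROUP BY major

Result:
major   | AVG(gpa)
--------+---------
CS      | 3.7     
Physics | 3.53    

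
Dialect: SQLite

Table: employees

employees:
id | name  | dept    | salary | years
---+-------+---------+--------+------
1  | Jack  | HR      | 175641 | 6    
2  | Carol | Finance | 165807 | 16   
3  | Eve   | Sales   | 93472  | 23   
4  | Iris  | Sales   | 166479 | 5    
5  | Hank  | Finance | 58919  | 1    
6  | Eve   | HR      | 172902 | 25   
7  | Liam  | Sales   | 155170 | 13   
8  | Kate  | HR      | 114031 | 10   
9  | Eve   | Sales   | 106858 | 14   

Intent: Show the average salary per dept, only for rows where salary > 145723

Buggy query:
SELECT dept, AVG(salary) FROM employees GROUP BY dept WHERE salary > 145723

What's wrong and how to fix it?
Bug: WHERE cannot follow GROUP BY

Fix: Place WHERE between FROM and GROUP BY

Corrected query:
SELECT dept, AVG(salary) FROM employees WHERE salary > 145723 GROUP BY dept

Result:
dept    | AVG(salary)
--------+------------
Finance | 165807     
HR      | 174271.5   
Sales   | 160824.5   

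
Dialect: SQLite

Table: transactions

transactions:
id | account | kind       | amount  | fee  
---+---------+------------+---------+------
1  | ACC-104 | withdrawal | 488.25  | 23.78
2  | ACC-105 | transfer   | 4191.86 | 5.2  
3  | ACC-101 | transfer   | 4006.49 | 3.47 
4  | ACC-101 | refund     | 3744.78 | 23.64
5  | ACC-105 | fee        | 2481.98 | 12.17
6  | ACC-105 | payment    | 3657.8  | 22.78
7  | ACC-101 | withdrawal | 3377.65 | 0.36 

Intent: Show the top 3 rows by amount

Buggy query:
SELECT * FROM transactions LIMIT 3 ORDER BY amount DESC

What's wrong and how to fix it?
Bug: ORDER BY cannot follow LIMIT; LIMIT is the final clause

Fix: Sort with ORDER BY, then apply LIMIT

Corrected query:
SELECT * FROM transactions ORDER BY amount DESC LIMIT 3

Result:
id | account | kind     | amount  | fee  
---+---------+----------+---------+------
2  | ACC-105 | transfer | 4191.86 | 5.2  
3  | ACC-101 | transfer | 4006.49 | 3.47 
4  | ACC-101 | refund   | 3744.78 | 23.64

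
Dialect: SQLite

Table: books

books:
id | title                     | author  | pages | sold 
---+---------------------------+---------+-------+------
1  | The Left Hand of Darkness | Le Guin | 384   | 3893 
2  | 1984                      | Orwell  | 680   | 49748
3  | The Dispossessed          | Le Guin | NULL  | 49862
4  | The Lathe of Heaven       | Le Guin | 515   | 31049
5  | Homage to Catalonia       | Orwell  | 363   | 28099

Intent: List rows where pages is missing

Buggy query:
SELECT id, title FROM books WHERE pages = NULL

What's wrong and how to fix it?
Bug: Comparing to NULL with '=' never matches; NULL = NULL is unknown, not true

Fix: Use IS NULL to test for NULL

Corrected query:
SELECT id, title FROM books WHERE pages IS NULL

Result:
id | title           
---+-----------------
3  | The Dispossessed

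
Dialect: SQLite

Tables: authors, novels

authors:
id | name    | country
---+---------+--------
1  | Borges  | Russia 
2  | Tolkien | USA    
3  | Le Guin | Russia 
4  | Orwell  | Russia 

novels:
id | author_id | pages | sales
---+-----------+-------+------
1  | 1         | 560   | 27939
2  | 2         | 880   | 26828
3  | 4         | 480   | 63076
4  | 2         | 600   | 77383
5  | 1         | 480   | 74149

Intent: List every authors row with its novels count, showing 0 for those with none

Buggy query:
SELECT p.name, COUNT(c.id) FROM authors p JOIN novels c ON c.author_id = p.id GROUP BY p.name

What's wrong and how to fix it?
Bug: An inner join excludes parents with zero children

Fix: Use LEFT JOIN so parents without children still appear (COUNT(c.id) gives 0)

Corrected query:
SELECT p.name, COUNT(c.id) FROM authors p LEFT JOIN novels c ON c.author_id = p.id GROUP BY p.name

Result:
name    | COUNT(c.id)
--------+------------
Borges  | 2          
Le Guin | 0          
Orwell  | 1          
Tolkien | 2          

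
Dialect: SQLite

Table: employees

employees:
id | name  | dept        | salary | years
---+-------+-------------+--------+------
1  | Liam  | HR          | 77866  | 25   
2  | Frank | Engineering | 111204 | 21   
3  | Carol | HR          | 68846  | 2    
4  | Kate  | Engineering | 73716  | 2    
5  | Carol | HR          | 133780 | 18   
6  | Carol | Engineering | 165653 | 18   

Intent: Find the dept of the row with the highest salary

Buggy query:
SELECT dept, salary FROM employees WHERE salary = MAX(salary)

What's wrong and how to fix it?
Bug: MAX(salary) is an aggregate and cannot be used directly in WHERE

Fix: Wrap MAX in a scalar subquery so WHERE compares against a single value

Corrected query:
SELECT dept, salary FROM employees WHERE salary = (SELECT MAX(salary) FROM employees)

Result:
dept        | salary
------------+-------
Engineering | 165653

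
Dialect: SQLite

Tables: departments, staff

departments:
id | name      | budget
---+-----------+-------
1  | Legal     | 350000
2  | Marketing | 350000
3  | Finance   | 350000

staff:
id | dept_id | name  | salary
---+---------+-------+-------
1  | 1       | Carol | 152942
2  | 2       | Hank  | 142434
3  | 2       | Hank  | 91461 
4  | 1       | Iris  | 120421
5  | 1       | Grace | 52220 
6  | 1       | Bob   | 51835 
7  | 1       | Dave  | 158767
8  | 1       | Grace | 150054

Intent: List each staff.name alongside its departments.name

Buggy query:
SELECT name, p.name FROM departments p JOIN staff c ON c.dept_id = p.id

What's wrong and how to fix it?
Bug: Both tables have a 'name' column; the unqualified reference is ambiguous

Fix: Qualify the column with its table alias (c.name)

Corrected query:
SELECT c.name, p.name FROM departments p JOIN staff c ON c.dept_id = p.id

Result:
name  | name     
------+----------
Carol | Legal    
Hank  | Marketing
Hank  | Marketing
Iris  | Legal    
Grace | Legal    
Bob   | Legal    
Dave  | Legal    
Grace | Legal    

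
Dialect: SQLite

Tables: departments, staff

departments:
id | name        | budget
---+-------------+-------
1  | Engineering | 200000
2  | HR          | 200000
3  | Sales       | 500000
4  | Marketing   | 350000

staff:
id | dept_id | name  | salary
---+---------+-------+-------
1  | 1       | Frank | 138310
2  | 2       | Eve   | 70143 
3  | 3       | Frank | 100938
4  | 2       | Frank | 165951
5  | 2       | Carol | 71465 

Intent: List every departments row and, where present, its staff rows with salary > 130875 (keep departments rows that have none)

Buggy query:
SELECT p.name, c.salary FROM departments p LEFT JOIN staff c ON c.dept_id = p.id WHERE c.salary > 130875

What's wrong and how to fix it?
Bug: A WHERE condition on the right-hand table after LEFT JOIN drops unmatched parents

Fix: Put 'c.salary > 130875' in the JOIN's ON clause instead of WHERE

Corrected query:
SELECT p.name, c.salary FROM departments p LEFT JOIN staff c ON c.dept_id = p.id AND c.salary > 130875

Result:
name        | salary
------------+-------
Engineering | 138310
HR          | 165951
Sales       | NULL  
Marketing   | NULL  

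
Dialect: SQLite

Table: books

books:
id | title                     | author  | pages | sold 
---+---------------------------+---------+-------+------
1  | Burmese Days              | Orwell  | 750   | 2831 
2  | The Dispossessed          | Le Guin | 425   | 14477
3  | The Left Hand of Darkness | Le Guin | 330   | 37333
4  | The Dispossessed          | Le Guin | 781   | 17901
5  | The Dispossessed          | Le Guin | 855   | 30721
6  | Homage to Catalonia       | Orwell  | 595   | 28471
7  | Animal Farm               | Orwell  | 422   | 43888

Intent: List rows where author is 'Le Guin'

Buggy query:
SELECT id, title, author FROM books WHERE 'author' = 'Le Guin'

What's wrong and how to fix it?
Bug: Single quotes denote string literals in SQL; the column name is being compared as a constant string

Fix: Remove the quotes around the column name (or use double quotes for an identifier)

Corrected query:
SELECT id, title, author FROM books WHERE author = 'Le Guin'

Result:
id | title                     | author 
---+---------------------------+--------
2  | The Dispossessed          | Le Guin
3  | The Left Hand of Darkness | Le Guin
4  | The Dispossessed          | Le Guin
5  | The Dispossessed          | Le Guin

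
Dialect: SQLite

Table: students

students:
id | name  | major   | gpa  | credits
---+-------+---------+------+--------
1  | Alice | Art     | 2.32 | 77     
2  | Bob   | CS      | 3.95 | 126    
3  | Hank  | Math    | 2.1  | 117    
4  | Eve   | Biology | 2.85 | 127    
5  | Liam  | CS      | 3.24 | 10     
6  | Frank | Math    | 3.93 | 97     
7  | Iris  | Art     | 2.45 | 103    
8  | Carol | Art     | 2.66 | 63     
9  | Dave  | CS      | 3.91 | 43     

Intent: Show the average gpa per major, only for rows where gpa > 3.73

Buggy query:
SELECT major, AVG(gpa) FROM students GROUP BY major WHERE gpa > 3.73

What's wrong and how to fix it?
Bug: Row-level WHERE must come before GROUP BY in the clause order

Fix: Move the WHERE clause before GROUP BY

Corrected query:
SELECT major, AVG(gpa) FROM students WHERE gpa > 3.73 GROUP BY major

Result:
major | AVG(gpa)
------+---------
CS    | 3.93    
Math  | 3.93    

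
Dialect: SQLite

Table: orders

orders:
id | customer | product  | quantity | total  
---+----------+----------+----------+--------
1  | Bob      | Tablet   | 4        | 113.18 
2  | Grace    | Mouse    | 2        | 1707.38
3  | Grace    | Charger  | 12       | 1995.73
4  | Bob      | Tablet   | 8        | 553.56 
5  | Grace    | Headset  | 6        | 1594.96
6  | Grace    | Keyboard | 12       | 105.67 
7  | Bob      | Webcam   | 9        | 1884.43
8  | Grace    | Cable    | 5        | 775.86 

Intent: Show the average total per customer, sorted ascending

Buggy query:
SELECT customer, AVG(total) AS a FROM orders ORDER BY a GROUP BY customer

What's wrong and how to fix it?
Bug: GROUP BY must precede ORDER BY

Fix: Reorder: SELECT … FROM … GROUP BY … ORDER BY …

Corrected query:
SELECT customer, AVG(total) AS a FROM orders GROUP BY customer ORDER BY a

Result:
customer | a      
---------+--------
Bob      | 850.39 
Grace    | 1235.92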